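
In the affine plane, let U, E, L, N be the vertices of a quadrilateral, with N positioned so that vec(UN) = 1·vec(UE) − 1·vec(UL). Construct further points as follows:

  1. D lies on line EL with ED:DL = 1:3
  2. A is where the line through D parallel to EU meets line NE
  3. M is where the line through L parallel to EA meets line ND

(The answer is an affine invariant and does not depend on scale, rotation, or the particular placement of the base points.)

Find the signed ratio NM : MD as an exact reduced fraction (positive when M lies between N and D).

Work in coordinates with U = (0, 0), E = (1, 0), L = (0, 1), N = (1, -1).
1. D lies on line EL with ED:DL = 1:3 ⇒ D = (3/4, 1/4)
2. A is where the line through D parallel to EU meets line NE ⇒ A = (1, 1/4)
3. M is where the line through L parallel to EA meets line ND ⇒ M = (0, 4)
M = N + t·(D−N) with t = 4, so NM:MD = t:(1−t) = 4:-3

NM:MD = -4/3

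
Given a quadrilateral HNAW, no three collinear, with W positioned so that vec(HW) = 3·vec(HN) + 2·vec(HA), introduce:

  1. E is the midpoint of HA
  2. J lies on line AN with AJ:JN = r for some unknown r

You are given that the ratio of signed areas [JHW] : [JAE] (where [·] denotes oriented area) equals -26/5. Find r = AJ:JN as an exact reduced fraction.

r = -5

Choose coordinates H = (0, 0), N = (1, 0), A = (0, 1), W = (3, 2).
1. E is the midpoint of HA ⇒ E = (0, 1/2)
2. With AJ:JN = r, write λ = r/(r+1) so J = A + λ·(N−A); J is affine-linear in λ
Every point depending on J is an affine combination of J and λ-independent points, so each such coordinate is linear in λ; the λ² term in each signed area is a multiple of (N−A)×(N−A) = 0, so 2·[JHW] and 2·[JAE] are each linear in λ. Evaluating at λ=0 and λ=1:
  2·[JHW] = -5·λ + 3,   2·[JAE] = 1/2·λ
So [JHW]:[JAE] = (-5·λ + 3) / (1/2·λ). Setting this equal to -26/5:
  -5·λ + 3 = -26/5·(1/2·λ)  ⇒  λ = 5/4
Then r = λ/(1−λ) = (5/4)/(-1/4) = -5. Check: with r = -5, J = (5/4, -1/4) and [JHW]:[JAE] = -26/5 as required.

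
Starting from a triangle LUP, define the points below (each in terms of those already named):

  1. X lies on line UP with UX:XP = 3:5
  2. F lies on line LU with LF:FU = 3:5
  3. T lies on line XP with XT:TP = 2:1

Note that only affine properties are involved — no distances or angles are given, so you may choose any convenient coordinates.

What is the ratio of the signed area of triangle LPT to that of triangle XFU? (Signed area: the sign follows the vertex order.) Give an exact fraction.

Choose coordinates L = (0, 0), U = (1, 0), P = (0, 1).
1. X lies on line UP with UX:XP = 3:5 ⇒ X = (5/8, 3/8)
2. F lies on line LU with LF:FU = 3:5 ⇒ F = (3/8, 0)
3. T lies on line XP with XT:TP = 2:1 ⇒ T = (5/24, 19/24)
2·[LPT] = -5/24, 2·[XFU] = 15/64
[LPT]:[XFU] = -5/24:15/64 = -8/9

[LPT]:[XFU] = -8/9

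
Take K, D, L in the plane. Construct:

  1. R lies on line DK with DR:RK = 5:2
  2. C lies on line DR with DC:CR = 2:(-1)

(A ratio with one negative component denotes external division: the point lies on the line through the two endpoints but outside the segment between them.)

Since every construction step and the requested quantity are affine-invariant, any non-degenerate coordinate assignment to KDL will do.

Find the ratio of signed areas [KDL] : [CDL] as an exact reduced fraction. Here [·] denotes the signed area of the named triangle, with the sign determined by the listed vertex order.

Assign K = (0, 0), D = (1, 0), L = (0, 1) — the answer is frame-independent, so this choice is without loss of generality.
1. R lies on line DK with DR:RK = 5:2 ⇒ R = (2/7, 0)
2. C lies on line DR with DC:CR = 2:(-1) ⇒ C = (-3/7, 0)
2·[KDL] = 1, 2·[CDL] = 10/7
[KDL]:[CDL] = 1:10/7 = 7/10

[KDL]:[CDL] = 7/10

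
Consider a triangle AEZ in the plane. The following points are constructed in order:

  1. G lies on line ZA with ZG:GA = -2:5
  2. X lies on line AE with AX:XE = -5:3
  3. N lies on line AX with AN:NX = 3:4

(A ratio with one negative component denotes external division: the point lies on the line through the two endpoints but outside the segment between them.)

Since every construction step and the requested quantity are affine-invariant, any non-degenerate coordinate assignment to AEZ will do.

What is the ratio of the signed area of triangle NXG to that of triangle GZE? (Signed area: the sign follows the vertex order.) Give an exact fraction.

Work in coordinates with A = (0, 0), E = (1, 0), Z = (0, 1).
1. G lies on line ZA with ZG:GA = -2:5 ⇒ G = (0, 5/3)
2. X lies on line AE with AX:XE = -5:3 ⇒ X = (5/2, 0)
3. N lies on line AX with AN:NX = 3:4 ⇒ N = (15/14, 0)
2·[NXG] = 50/21, 2·[GZE] = 2/3
[NXG]:[GZE] = 50/21:2/3 = 25/7

[NXG]:[GZE] = 25/7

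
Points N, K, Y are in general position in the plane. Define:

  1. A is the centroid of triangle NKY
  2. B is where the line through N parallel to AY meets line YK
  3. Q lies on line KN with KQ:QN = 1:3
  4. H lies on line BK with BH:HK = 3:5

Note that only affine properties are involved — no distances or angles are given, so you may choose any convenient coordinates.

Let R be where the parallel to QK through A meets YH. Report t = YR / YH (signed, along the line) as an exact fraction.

t = -8/3

Choose coordinates N = (0, 0), K = (1, 0), Y = (0, 1).
1. A is the centroid of triangle NKY ⇒ A = (1/3, 1/3)
2. B is where the line through N parallel to AY meets line YK ⇒ B = (-1, 2)
3. Q lies on line KN with KQ:QN = 1:3 ⇒ Q = (3/4, 0)
4. H lies on line BK with BH:HK = 3:5 ⇒ H = (-1/4, 5/4)
through A parallel to QK: direction (1/4, 0); meets YH at R = (2/3, 1/3)
R = Y + t·(H−Y) with t = -8/3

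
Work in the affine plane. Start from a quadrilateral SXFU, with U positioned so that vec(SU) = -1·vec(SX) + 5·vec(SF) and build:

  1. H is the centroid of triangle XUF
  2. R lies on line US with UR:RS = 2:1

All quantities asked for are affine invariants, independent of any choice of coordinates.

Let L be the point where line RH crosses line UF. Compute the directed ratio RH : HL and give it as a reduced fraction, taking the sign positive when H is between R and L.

Assign S = (0, 0), X = (1, 0), F = (0, 1), U = (-1, 5) — the answer is frame-independent, so this choice is without loss of generality.
1. H is the centroid of triangle XUF ⇒ H = (0, 2)
2. R lies on line US with UR:RS = 2:1 ⇒ R = (-1/3, 5/3)
line RH meets UF at L = (-1/5, 9/5)
H = R + t·(L−R) with t = 5/2, so RH:HL = 5/2:-3/2

RH:HL = -5/3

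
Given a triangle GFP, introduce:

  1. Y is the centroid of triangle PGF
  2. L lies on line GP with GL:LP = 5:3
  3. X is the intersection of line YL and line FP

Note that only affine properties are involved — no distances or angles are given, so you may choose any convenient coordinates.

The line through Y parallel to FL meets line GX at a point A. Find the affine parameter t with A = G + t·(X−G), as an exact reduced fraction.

Work in coordinates with G = (0, 0), F = (1, 0), P = (0, 1).
1. Y is the centroid of triangle PGF ⇒ Y = (1/3, 1/3)
2. L lies on line GP with GL:LP = 5:3 ⇒ L = (0, 5/8)
3. X is the intersection of line YL and line FP ⇒ X = (3, -2)
through Y parallel to FL: direction (-1, 5/8); meets GX at A = (-13, 26/3)
A = G + t·(X−G) with t = -13/3

t = -13/3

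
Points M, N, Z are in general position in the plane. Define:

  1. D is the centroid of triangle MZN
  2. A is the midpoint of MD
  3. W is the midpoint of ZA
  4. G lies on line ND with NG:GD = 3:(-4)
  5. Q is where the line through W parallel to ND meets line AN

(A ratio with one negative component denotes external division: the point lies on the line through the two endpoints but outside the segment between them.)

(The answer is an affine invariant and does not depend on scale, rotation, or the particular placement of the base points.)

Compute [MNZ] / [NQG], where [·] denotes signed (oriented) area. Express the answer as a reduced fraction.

Work in coordinates with M = (0, 0), N = (1, 0), Z = (0, 1).
1. D is the centroid of triangle MZN ⇒ D = (1/3, 1/3)
2. A is the midpoint of MD ⇒ A = (1/6, 1/6)
3. W is the midpoint of ZA ⇒ W = (1/12, 7/12)
4. G lies on line ND with NG:GD = 3:(-4) ⇒ G = (3, -1)
5. Q is where the line through W parallel to ND meets line AN ⇒ Q = (17/12, -1/12)
2·[MNZ] = 1, 2·[NQG] = -1/4
[MNZ]:[NQG] = 1:-1/4 = -4

[MNZ]:[NQG] = -4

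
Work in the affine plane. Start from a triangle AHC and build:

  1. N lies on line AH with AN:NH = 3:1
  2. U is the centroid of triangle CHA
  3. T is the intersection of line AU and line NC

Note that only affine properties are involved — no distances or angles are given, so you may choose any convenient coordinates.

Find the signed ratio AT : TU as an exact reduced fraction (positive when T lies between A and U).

Work in coordinates with A = (0, 0), H = (1, 0), C = (0, 1).
1. N lies on line AH with AN:NH = 3:1 ⇒ N = (3/4, 0)
2. U is the centroid of triangle CHA ⇒ U = (1/3, 1/3)
3. T is the intersection of line AU and line NC ⇒ T = (3/7, 3/7)
T = A + t·(U−A) with t = 9/7, so AT:TU = t:(1−t) = 9/7:-2/7

AT:TU = -9/2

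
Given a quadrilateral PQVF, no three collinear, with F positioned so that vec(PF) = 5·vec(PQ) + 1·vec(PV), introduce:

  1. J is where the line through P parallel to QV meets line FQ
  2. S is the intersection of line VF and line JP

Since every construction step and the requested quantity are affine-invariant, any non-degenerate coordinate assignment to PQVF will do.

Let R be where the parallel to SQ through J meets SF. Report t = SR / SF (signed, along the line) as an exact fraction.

t = -1/5

Assign P = (0, 0), Q = (1, 0), V = (0, 1), F = (5, 1) — the answer is frame-independent, so this choice is without loss of generality.
1. J is where the line through P parallel to QV meets line FQ ⇒ J = (1/5, -1/5)
2. S is the intersection of line VF and line JP ⇒ S = (-1, 1)
through J parallel to SQ: direction (2, -1); meets SF at R = (-11/5, 1)
R = S + t·(F−S) with t = -1/5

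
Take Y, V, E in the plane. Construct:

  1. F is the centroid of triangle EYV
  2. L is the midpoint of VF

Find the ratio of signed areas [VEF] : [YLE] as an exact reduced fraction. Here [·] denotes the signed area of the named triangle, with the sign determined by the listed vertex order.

[VEF]:[YLE] = 1/2

Set Y = (0, 0), V = (1, 0), E = (0, 1); any affine frame gives the same invariant.
1. F is the centroid of triangle EYV ⇒ F = (1/3, 1/3)
2. L is the midpoint of VF ⇒ L = (2/3, 1/6)
2·[VEF] = 1/3, 2·[YLE] = 2/3
[VEF]:[YLE] = 1/3:2/3 = 1/2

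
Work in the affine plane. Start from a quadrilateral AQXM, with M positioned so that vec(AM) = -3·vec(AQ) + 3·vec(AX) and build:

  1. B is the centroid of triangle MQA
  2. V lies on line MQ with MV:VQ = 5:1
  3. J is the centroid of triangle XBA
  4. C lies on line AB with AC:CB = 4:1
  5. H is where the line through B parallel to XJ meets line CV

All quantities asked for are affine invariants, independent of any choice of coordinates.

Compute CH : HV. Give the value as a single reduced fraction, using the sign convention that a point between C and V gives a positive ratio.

Assign A = (0, 0), Q = (1, 0), X = (0, 1), M = (-3, 3) — the answer is frame-independent, so this choice is without loss of generality.
1. B is the centroid of triangle MQA ⇒ B = (-2/3, 1)
2. V lies on line MQ with MV:VQ = 5:1 ⇒ V = (1/3, 1/2)
3. J is the centroid of triangle XBA ⇒ J = (-2/9, 2/3)
4. C lies on line AB with AC:CB = 4:1 ⇒ C = (-8/15, 4/5)
5. H is where the line through B parallel to XJ meets line CV ⇒ H = (-3/4, 7/8)
H = C + t·(V−C) with t = -1/4, so CH:HV = t:(1−t) = -1/4:5/4

CH:HV = -1/5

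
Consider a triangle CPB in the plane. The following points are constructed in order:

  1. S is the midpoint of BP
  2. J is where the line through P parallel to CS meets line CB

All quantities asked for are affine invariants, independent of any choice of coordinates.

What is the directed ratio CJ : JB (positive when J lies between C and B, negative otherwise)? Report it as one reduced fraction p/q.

Assign C = (0, 0), P = (1, 0), B = (0, 1) — the answer is frame-independent, so this choice is without loss of generality.
1. S is the midpoint of BP ⇒ S = (1/2, 1/2)
2. J is where the line through P parallel to CS meets line CB ⇒ J = (0, -1)
J = C + t·(B−C) with t = -1, so CJ:JB = t:(1−t) = -1:2

CJ:JB = -1/2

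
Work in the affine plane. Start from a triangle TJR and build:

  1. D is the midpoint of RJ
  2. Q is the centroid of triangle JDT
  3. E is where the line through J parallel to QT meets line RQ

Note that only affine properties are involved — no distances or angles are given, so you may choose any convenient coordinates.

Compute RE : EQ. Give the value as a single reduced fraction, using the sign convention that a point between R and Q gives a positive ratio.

RE:EQ = -4

Set T = (0, 0), J = (1, 0), R = (0, 1); any affine frame gives the same invariant.
1. D is the midpoint of RJ ⇒ D = (1/2, 1/2)
2. Q is the centroid of triangle JDT ⇒ Q = (1/2, 1/6)
3. E is where the line through J parallel to QT meets line RQ ⇒ E = (2/3, -1/9)
E = R + t·(Q−R) with t = 4/3, so RE:EQ = t:(1−t) = 4/3:-1/3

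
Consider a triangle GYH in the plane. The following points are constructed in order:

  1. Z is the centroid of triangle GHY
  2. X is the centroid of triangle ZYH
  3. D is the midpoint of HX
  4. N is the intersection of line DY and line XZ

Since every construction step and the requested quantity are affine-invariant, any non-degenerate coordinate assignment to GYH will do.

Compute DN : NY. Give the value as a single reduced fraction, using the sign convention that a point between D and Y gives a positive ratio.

DN:NY = 1/2

Set G = (0, 0), Y = (1, 0), H = (0, 1); any affine frame gives the same invariant.
1. Z is the centroid of triangle GHY ⇒ Z = (1/3, 1/3)
2. X is the centroid of triangle ZYH ⇒ X = (4/9, 4/9)
3. D is the midpoint of HX ⇒ D = (2/9, 13/18)
4. N is the intersection of line DY and line XZ ⇒ N = (13/27, 13/27)
N = D + t·(Y−D) with t = 1/3, so DN:NY = t:(1−t) = 1/3:2/3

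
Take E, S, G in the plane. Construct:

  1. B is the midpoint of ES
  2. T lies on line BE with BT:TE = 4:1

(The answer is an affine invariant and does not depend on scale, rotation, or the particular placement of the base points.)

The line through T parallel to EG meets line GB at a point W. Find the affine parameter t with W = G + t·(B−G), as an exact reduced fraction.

t = 1/5

Set E = (0, 0), S = (1, 0), G = (0, 1); any affine frame gives the same invariant.
1. B is the midpoint of ES ⇒ B = (1/2, 0)
2. T lies on line BE with BT:TE = 4:1 ⇒ T = (1/10, 0)
through T parallel to EG: direction (0, 1); meets GB at W = (1/10, 4/5)
W = G + t·(B−G) with t = 1/5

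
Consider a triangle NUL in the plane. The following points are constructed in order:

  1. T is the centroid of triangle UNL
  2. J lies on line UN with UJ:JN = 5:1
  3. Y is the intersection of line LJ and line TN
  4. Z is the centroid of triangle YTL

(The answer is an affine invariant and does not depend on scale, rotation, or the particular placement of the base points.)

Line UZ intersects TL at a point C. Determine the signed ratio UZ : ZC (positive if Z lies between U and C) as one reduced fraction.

UZ:ZC = -25/4

Assign N = (0, 0), U = (1, 0), L = (0, 1) — the answer is frame-independent, so this choice is without loss of generality.
1. T is the centroid of triangle UNL ⇒ T = (1/3, 1/3)
2. J lies on line UN with UJ:JN = 5:1 ⇒ J = (1/6, 0)
3. Y is the intersection of line LJ and line TN ⇒ Y = (1/7, 1/7)
4. Z is the centroid of triangle YTL ⇒ Z = (10/63, 31/63)
line UZ meets TL at C = (22/75, 31/75)
Z = U + t·(C−U) with t = 25/21, so UZ:ZC = 25/21:-4/21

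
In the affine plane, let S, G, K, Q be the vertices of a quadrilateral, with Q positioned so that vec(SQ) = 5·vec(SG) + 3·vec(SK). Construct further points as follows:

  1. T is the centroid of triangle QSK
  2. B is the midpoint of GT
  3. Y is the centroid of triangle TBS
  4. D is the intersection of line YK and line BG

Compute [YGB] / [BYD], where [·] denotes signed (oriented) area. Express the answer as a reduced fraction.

[YGB]:[BYD] = 7

Choose coordinates S = (0, 0), G = (1, 0), K = (0, 1), Q = (5, 3).
1. T is the centroid of triangle QSK ⇒ T = (5/3, 4/3)
2. B is the midpoint of GT ⇒ B = (4/3, 2/3)
3. Y is the centroid of triangle TBS ⇒ Y = (1, 2/3)
4. D is the intersection of line YK and line BG ⇒ D = (9/7, 4/7)
2·[YGB] = 2/9, 2·[BYD] = 2/63
[YGB]:[BYD] = 2/9:2/63 = 7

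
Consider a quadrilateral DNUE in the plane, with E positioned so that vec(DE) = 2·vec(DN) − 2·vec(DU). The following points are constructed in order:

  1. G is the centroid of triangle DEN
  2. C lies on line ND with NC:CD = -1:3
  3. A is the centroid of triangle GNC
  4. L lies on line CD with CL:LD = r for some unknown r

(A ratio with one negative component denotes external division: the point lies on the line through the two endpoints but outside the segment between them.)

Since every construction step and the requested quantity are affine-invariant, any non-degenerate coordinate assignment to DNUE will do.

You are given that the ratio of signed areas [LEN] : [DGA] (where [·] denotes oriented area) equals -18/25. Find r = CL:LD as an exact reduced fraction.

Work in coordinates with D = (0, 0), N = (1, 0), U = (0, 1), E = (2, -2).
1. G is the centroid of triangle DEN ⇒ G = (1, -2/3)
2. C lies on line ND with NC:CD = -1:3 ⇒ C = (3/2, 0)
3. A is the centroid of triangle GNC ⇒ A = (7/6, -2/9)
4. With CL:LD = r, write λ = r/(r+1) so L = C + λ·(D−C); L is affine-linear in λ
Every point depending on L is an affine combination of L and λ-independent points, so each such coordinate is linear in λ; the λ² term in each signed area is a multiple of (D−C)×(D−C) = 0, so 2·[LEN] and 2·[DGA] are each linear in λ. Evaluating at λ=0 and λ=1:
  2·[LEN] = 3·λ − 1,   2·[DGA] = 5/9
So [LEN]:[DGA] = (3·λ − 1) / (5/9). Setting this equal to -18/25:
  3·λ − 1 = -18/25·(5/9)  ⇒  λ = 1/5
Then r = λ/(1−λ) = (1/5)/(4/5) = 1/4. Check: with r = 1/4, L = (6/5, 0) and [LEN]:[DGA] = -18/25 as required.

r = 1/4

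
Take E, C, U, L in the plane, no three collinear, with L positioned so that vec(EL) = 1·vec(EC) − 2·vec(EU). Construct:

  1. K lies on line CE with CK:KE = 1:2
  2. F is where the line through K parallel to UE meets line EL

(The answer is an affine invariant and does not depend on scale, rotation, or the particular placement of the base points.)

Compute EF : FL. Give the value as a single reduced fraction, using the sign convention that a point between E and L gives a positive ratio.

EF:FL = 2

Work in coordinates with E = (0, 0), C = (1, 0), U = (0, 1), L = (1, -2).
1. K lies on line CE with CK:KE = 1:2 ⇒ K = (2/3, 0)
2. F is where the line through K parallel to UE meets line EL ⇒ F = (2/3, -4/3)
F = E + t·(L−E) with t = 2/3, so EF:FL = t:(1−t) = 2/3:1/3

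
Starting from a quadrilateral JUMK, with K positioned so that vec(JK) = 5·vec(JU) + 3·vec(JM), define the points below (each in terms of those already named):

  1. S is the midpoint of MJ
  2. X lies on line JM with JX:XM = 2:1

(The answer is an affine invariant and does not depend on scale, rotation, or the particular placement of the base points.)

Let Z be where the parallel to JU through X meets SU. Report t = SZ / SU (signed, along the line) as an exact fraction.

t = -1/3

Assign J = (0, 0), U = (1, 0), M = (0, 1), K = (5, 3) — the answer is frame-independent, so this choice is without loss of generality.
1. S is the midpoint of MJ ⇒ S = (0, 1/2)
2. X lies on line JM with JX:XM = 2:1 ⇒ X = (0, 2/3)
through X parallel to JU: direction (1, 0); meets SU at Z = (-1/3, 2/3)
Z = S + t·(U−S) with t = -1/3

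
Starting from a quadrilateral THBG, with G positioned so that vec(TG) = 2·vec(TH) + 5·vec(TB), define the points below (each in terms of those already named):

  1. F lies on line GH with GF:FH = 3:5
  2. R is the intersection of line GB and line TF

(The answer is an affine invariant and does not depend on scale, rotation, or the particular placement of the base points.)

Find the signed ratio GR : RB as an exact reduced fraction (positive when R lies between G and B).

GR:RB = -15/13

Choose coordinates T = (0, 0), H = (1, 0), B = (0, 1), G = (2, 5).
1. F lies on line GH with GF:FH = 3:5 ⇒ F = (13/8, 25/8)
2. R is the intersection of line GB and line TF ⇒ R = (-13, -25)
R = G + t·(B−G) with t = 15/2, so GR:RB = t:(1−t) = 15/2:-13/2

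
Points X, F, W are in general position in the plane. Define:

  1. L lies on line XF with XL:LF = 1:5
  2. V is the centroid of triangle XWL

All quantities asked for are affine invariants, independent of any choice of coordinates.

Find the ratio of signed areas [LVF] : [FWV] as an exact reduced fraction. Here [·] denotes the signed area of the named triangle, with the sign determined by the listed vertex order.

[LVF]:[FWV] = -5/11

Work in coordinates with X = (0, 0), F = (1, 0), W = (0, 1).
1. L lies on line XF with XL:LF = 1:5 ⇒ L = (1/6, 0)
2. V is the centroid of triangle XWL ⇒ V = (1/18, 1/3)
2·[LVF] = -5/18, 2·[FWV] = 11/18
[LVF]:[FWV] = -5/18:11/18 = -5/11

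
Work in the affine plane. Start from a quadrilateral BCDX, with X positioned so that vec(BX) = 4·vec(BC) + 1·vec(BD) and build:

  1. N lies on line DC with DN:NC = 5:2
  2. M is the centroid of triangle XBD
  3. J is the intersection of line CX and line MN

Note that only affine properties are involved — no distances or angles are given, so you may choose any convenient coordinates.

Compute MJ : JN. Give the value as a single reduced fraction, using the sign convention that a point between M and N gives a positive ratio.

Choose coordinates B = (0, 0), C = (1, 0), D = (0, 1), X = (4, 1).
1. N lies on line DC with DN:NC = 5:2 ⇒ N = (5/7, 2/7)
2. M is the centroid of triangle XBD ⇒ M = (4/3, 2/3)
3. J is the intersection of line CX and line MN ⇒ J = (-7/11, -6/11)
J = M + t·(N−M) with t = 35/11, so MJ:JN = t:(1−t) = 35/11:-24/11

MJ:JN = -35/24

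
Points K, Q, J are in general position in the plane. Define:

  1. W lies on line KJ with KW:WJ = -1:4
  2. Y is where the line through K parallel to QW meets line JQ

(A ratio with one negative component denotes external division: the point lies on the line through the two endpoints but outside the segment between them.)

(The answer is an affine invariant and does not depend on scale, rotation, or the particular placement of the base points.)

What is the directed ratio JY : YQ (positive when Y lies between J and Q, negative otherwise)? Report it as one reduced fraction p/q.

Choose coordinates K = (0, 0), Q = (1, 0), J = (0, 1).
1. W lies on line KJ with KW:WJ = -1:4 ⇒ W = (0, -1/3)
2. Y is where the line through K parallel to QW meets line JQ ⇒ Y = (3/4, 1/4)
Y = J + t·(Q−J) with t = 3/4, so JY:YQ = t:(1−t) = 3/4:1/4

JY:YQ = 3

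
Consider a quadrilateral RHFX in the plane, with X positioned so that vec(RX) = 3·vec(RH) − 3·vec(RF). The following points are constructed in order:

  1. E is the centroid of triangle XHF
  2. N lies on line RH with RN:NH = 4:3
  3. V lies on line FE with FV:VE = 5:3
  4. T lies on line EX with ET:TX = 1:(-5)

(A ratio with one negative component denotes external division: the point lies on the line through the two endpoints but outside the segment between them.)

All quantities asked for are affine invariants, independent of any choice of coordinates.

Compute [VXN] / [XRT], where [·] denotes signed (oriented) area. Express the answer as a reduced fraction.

[VXN]:[XRT] = 23/84

Set R = (0, 0), H = (1, 0), F = (0, 1), X = (3, -3); any affine frame gives the same invariant.
1. E is the centroid of triangle XHF ⇒ E = (4/3, -2/3)
2. N lies on line RH with RN:NH = 4:3 ⇒ N = (4/7, 0)
3. V lies on line FE with FV:VE = 5:3 ⇒ V = (5/6, -1/24)
4. T lies on line EX with ET:TX = 1:(-5) ⇒ T = (11/12, -1/12)
2·[VXN] = -115/168, 2·[XRT] = -5/2
[VXN]:[XRT] = -115/168:-5/2 = 23/84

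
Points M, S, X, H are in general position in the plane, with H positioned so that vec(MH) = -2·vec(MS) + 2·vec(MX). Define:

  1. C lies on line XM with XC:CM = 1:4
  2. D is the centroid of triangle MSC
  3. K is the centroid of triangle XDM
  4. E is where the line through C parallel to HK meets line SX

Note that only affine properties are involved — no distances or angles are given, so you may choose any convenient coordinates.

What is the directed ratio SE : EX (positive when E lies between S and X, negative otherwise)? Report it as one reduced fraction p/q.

SE:EX = 5/19

Work in coordinates with M = (0, 0), S = (1, 0), X = (0, 1), H = (-2, 2).
1. C lies on line XM with XC:CM = 1:4 ⇒ C = (0, 4/5)
2. D is the centroid of triangle MSC ⇒ D = (1/3, 4/15)
3. K is the centroid of triangle XDM ⇒ K = (1/9, 19/45)
4. E is where the line through C parallel to HK meets line SX ⇒ E = (19/24, 5/24)
E = S + t·(X−S) with t = 5/24, so SE:EX = t:(1−t) = 5/24:19/24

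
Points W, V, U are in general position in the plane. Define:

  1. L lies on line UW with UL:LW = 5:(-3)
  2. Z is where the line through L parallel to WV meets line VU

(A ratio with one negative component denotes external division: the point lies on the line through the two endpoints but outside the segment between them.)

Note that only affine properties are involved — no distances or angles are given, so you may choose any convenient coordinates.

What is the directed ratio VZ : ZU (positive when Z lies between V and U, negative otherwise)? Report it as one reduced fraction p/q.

VZ:ZU = -3/5

Work in coordinates with W = (0, 0), V = (1, 0), U = (0, 1).
1. L lies on line UW with UL:LW = 5:(-3) ⇒ L = (0, -3/2)
2. Z is where the line through L parallel to WV meets line VU ⇒ Z = (5/2, -3/2)
Z = V + t·(U−V) with t = -3/2, so VZ:ZU = t:(1−t) = -3/2:5/2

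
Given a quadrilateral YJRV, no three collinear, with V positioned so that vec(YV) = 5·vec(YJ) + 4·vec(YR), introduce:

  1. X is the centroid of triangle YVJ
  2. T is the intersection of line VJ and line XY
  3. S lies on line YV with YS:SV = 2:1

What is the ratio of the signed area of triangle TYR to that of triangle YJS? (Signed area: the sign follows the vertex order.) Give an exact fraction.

[TYR]:[YJS] = -9/8

Work in coordinates with Y = (0, 0), J = (1, 0), R = (0, 1), V = (5, 4).
1. X is the centroid of triangle YVJ ⇒ X = (2, 4/3)
2. T is the intersection of line VJ and line XY ⇒ T = (3, 2)
3. S lies on line YV with YS:SV = 2:1 ⇒ S = (10/3, 8/3)
2·[TYR] = -3, 2·[YJS] = 8/3
[TYR]:[YJS] = -3:8/3 = -9/8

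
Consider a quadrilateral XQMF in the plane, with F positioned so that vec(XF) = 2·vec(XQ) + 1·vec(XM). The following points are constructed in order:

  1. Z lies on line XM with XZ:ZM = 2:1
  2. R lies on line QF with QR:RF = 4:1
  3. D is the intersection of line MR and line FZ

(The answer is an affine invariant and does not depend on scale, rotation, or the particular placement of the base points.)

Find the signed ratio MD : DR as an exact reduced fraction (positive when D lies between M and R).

Choose coordinates X = (0, 0), Q = (1, 0), M = (0, 1), F = (2, 1).
1. Z lies on line XM with XZ:ZM = 2:1 ⇒ Z = (0, 2/3)
2. R lies on line QF with QR:RF = 4:1 ⇒ R = (9/5, 4/5)
3. D is the intersection of line MR and line FZ ⇒ D = (6/5, 13/15)
D = M + t·(R−M) with t = 2/3, so MD:DR = t:(1−t) = 2/3:1/3

MD:DR = 2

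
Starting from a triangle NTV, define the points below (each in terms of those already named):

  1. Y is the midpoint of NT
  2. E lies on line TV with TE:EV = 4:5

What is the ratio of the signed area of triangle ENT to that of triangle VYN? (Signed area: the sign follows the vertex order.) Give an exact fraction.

[ENT]:[VYN] = -8/9

Work in coordinates with N = (0, 0), T = (1, 0), V = (0, 1).
1. Y is the midpoint of NT ⇒ Y = (1/2, 0)
2. E lies on line TV with TE:EV = 4:5 ⇒ E = (5/9, 4/9)
2·[ENT] = 4/9, 2·[VYN] = -1/2
[ENT]:[VYN] = 4/9:-1/2 = -8/9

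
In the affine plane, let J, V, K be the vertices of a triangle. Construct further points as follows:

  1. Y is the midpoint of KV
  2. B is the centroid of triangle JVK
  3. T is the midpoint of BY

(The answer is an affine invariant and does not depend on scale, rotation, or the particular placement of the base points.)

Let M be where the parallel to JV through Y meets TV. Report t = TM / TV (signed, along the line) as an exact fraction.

t = -1/5

Work in coordinates with J = (0, 0), V = (1, 0), K = (0, 1).
1. Y is the midpoint of KV ⇒ Y = (1/2, 1/2)
2. B is the centroid of triangle JVK ⇒ B = (1/3, 1/3)
3. T is the midpoint of BY ⇒ T = (5/12, 5/12)
through Y parallel to JV: direction (1, 0); meets TV at M = (3/10, 1/2)
M = T + t·(V−T) with t = -1/5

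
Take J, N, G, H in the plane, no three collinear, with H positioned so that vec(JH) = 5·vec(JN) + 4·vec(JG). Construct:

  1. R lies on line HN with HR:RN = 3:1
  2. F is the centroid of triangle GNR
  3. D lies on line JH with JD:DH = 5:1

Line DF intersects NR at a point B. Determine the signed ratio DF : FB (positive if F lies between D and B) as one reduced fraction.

Choose coordinates J = (0, 0), N = (1, 0), G = (0, 1), H = (5, 4).
1. R lies on line HN with HR:RN = 3:1 ⇒ R = (2, 1)
2. F is the centroid of triangle GNR ⇒ F = (1, 2/3)
3. D lies on line JH with JD:DH = 5:1 ⇒ D = (25/6, 10/3)
line DF meets NR at B = (47/9, 38/9)
F = D + t·(B−D) with t = -3, so DF:FB = -3:4

DF:FB = -3/4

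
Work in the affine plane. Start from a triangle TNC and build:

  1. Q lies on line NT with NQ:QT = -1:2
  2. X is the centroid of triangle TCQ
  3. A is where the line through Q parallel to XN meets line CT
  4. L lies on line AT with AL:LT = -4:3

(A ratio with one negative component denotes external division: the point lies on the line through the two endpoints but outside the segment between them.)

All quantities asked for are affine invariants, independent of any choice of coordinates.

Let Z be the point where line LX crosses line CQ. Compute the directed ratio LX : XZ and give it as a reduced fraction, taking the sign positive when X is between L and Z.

Choose coordinates T = (0, 0), N = (1, 0), C = (0, 1).
1. Q lies on line NT with NQ:QT = -1:2 ⇒ Q = (2, 0)
2. X is the centroid of triangle TCQ ⇒ X = (2/3, 1/3)
3. A is where the line through Q parallel to XN meets line CT ⇒ A = (0, 2)
4. L lies on line AT with AL:LT = -4:3 ⇒ L = (0, -6)
line LX meets CQ at Z = (7/10, 13/20)
X = L + t·(Z−L) with t = 20/21, so LX:XZ = 20/21:1/21

LX:XZ = 20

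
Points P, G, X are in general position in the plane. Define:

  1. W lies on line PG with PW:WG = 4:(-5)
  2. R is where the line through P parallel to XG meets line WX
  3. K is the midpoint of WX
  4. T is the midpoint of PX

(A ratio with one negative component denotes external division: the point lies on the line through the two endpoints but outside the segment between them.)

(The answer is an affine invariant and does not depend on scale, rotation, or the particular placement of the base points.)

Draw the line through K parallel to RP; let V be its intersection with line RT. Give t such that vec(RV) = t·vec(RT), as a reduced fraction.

t = -3

Work in coordinates with P = (0, 0), G = (1, 0), X = (0, 1).
1. W lies on line PG with PW:WG = 4:(-5) ⇒ W = (-4, 0)
2. R is where the line through P parallel to XG meets line WX ⇒ R = (-4/5, 4/5)
3. K is the midpoint of WX ⇒ K = (-2, 1/2)
4. T is the midpoint of PX ⇒ T = (0, 1/2)
through K parallel to RP: direction (4/5, -4/5); meets RT at V = (-16/5, 17/10)
V = R + t·(T−R) with t = -3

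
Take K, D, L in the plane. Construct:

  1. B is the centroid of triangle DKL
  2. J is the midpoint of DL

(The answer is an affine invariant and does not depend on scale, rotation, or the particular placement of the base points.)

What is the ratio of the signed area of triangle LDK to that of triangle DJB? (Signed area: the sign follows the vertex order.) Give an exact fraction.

[LDK]:[DJB] = -6

Assign K = (0, 0), D = (1, 0), L = (0, 1) — the answer is frame-independent, so this choice is without loss of generality.
1. B is the centroid of triangle DKL ⇒ B = (1/3, 1/3)
2. J is the midpoint of DL ⇒ J = (1/2, 1/2)
2·[LDK] = -1, 2·[DJB] = 1/6
[LDK]:[DJB] = -1:1/6 = -6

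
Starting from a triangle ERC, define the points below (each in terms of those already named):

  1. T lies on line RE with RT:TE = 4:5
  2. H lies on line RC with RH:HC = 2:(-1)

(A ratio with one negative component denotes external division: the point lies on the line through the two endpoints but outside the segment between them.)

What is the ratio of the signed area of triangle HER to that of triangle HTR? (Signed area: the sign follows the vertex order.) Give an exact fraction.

Work in coordinates with E = (0, 0), R = (1, 0), C = (0, 1).
1. T lies on line RE with RT:TE = 4:5 ⇒ T = (5/9, 0)
2. H lies on line RC with RH:HC = 2:(-1) ⇒ H = (-1, 2)
2·[HER] = 2, 2·[HTR] = 8/9
[HER]:[HTR] = 2:8/9 = 9/4

[HER]:[HTR] = 9/4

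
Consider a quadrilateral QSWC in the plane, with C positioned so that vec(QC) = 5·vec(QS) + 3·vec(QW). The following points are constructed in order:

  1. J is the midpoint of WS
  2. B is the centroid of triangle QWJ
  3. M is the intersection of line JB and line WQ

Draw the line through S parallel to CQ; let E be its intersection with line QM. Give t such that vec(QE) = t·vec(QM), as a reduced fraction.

Work in coordinates with Q = (0, 0), S = (1, 0), W = (0, 1), C = (5, 3).
1. J is the midpoint of WS ⇒ J = (1/2, 1/2)
2. B is the centroid of triangle QWJ ⇒ B = (1/6, 1/2)
3. M is the intersection of line JB and line WQ ⇒ M = (0, 1/2)
through S parallel to CQ: direction (-5, -3); meets QM at E = (0, -3/5)
E = Q + t·(M−Q) with t = -6/5

t = -6/5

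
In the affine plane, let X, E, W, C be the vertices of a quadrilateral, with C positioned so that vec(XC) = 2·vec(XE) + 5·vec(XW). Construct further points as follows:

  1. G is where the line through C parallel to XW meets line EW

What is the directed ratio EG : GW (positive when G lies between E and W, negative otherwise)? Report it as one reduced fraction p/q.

EG:GW = -1/2

Assign X = (0, 0), E = (1, 0), W = (0, 1), C = (2, 5) — the answer is frame-independent, so this choice is without loss of generality.
1. G is where the line through C parallel to XW meets line EW ⇒ G = (2, -1)
G = E + t·(W−E) with t = -1, so EG:GW = t:(1−t) = -1:2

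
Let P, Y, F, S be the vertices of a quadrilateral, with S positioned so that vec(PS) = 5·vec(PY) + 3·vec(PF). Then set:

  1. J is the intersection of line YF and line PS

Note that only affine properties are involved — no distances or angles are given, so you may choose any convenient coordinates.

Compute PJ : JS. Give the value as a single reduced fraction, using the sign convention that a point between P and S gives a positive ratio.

PJ:JS = 1/7

Choose coordinates P = (0, 0), Y = (1, 0), F = (0, 1), S = (5, 3).
1. J is the intersection of line YF and line PS ⇒ J = (5/8, 3/8)
J = P + t·(S−P) with t = 1/8, so PJ:JS = t:(1−t) = 1/8:7/8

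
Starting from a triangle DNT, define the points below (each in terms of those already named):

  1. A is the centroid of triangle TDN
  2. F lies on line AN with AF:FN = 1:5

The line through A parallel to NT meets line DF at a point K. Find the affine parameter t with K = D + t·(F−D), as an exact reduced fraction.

Choose coordinates D = (0, 0), N = (1, 0), T = (0, 1).
1. A is the centroid of triangle TDN ⇒ A = (1/3, 1/3)
2. F lies on line AN with AF:FN = 1:5 ⇒ F = (4/9, 5/18)
through A parallel to NT: direction (-1, 1); meets DF at K = (16/39, 10/39)
K = D + t·(F−D) with t = 12/13

t = 12/13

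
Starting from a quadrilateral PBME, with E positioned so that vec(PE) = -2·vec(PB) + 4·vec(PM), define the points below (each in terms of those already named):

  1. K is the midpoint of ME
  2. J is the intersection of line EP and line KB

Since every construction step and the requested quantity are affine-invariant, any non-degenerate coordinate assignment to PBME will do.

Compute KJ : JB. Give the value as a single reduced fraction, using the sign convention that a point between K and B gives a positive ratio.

Choose coordinates P = (0, 0), B = (1, 0), M = (0, 1), E = (-2, 4).
1. K is the midpoint of ME ⇒ K = (-1, 5/2)
2. J is the intersection of line EP and line KB ⇒ J = (-5/3, 10/3)
J = K + t·(B−K) with t = -1/3, so KJ:JB = t:(1−t) = -1/3:4/3

KJ:JB = -1/4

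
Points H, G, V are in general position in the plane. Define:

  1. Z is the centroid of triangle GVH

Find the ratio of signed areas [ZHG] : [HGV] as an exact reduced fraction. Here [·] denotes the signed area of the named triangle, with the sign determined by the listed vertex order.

[ZHG]:[HGV] = 1/3

Set H = (0, 0), G = (1, 0), V = (0, 1); any affine frame gives the same invariant.
1. Z is the centroid of triangle GVH ⇒ Z = (1/3, 1/3)
2·[ZHG] = 1/3, 2·[HGV] = 1
[ZHG]:[HGV] = 1/3:1 = 1/3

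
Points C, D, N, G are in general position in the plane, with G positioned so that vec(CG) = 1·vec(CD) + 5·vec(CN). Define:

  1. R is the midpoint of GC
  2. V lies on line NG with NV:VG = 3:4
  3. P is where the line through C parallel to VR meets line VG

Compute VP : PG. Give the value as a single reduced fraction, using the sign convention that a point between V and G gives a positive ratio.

Work in coordinates with C = (0, 0), D = (1, 0), N = (0, 1), G = (1, 5).
1. R is the midpoint of GC ⇒ R = (1/2, 5/2)
2. V lies on line NG with NV:VG = 3:4 ⇒ V = (3/7, 19/7)
3. P is where the line through C parallel to VR meets line VG ⇒ P = (-1/7, 3/7)
P = V + t·(G−V) with t = -1, so VP:PG = t:(1−t) = -1:2

VP:PG = -1/2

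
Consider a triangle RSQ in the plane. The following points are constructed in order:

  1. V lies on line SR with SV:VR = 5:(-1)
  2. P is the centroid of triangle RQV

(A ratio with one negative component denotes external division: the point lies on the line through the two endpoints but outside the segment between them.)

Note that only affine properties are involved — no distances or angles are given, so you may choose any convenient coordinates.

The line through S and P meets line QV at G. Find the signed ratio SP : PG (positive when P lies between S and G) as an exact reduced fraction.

Work in coordinates with R = (0, 0), S = (1, 0), Q = (0, 1).
1. V lies on line SR with SV:VR = 5:(-1) ⇒ V = (-1/4, 0)
2. P is the centroid of triangle RQV ⇒ P = (-1/12, 1/3)
line SP meets QV at G = (-9/56, 5/14)
P = S + t·(G−S) with t = 14/15, so SP:PG = 14/15:1/15

SP:PG = 14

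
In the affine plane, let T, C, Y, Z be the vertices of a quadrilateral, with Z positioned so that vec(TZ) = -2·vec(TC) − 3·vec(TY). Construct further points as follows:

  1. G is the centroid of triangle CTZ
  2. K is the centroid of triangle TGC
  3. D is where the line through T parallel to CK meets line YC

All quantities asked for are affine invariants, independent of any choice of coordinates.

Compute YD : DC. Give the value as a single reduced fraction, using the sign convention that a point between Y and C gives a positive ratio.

Set T = (0, 0), C = (1, 0), Y = (0, 1), Z = (-2, -3); any affine frame gives the same invariant.
1. G is the centroid of triangle CTZ ⇒ G = (-1/3, -1)
2. K is the centroid of triangle TGC ⇒ K = (2/9, -1/3)
3. D is where the line through T parallel to CK meets line YC ⇒ D = (7/10, 3/10)
D = Y + t·(C−Y) with t = 7/10, so YD:DC = t:(1−t) = 7/10:3/10

YD:DC = 7/3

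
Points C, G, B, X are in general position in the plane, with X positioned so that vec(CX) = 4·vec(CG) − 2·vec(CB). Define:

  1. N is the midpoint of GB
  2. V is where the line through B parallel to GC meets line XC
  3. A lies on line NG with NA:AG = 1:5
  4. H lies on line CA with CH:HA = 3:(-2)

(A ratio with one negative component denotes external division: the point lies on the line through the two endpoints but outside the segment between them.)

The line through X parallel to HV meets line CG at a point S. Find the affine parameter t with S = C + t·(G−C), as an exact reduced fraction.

Set C = (0, 0), G = (1, 0), B = (0, 1), X = (4, -2); any affine frame gives the same invariant.
1. N is the midpoint of GB ⇒ N = (1/2, 1/2)
2. V is where the line through B parallel to GC meets line XC ⇒ V = (-2, 1)
3. A lies on line NG with NA:AG = 1:5 ⇒ A = (7/12, 5/12)
4. H lies on line CA with CH:HA = 3:(-2) ⇒ H = (7/4, 5/4)
through X parallel to HV: direction (-15/4, -1/4); meets CG at S = (34, 0)
S = C + t·(G−C) with t = 34

t = 34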